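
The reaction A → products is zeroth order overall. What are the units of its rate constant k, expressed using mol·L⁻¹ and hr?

mol·L⁻¹·hr⁻¹

Step 1: For overall order n, rate = k × (concentration)^n.
Step 2: Rate has units mol·L⁻¹·hr⁻¹; concentration term has units (mol·L⁻¹)^0.
Step 3: k = rate / (concentration)^n, so units of k = (mol·L⁻¹)^(1-0)·hr⁻¹ = mol·L⁻¹·hr⁻¹.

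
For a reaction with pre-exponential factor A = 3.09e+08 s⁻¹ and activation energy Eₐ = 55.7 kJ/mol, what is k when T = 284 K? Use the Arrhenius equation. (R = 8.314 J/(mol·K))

1.76e-02 s⁻¹

Step 1: Use the Arrhenius equation: k = A × exp(-Eₐ/RT)
Step 2: Convert Eₐ to J/mol: 55.7 kJ/mol = 55700 J/mol
Step 3: Calculate the exponent: -Eₐ/(RT) = -55700/(8.314 × 284) = -23.58994
Step 4: k = 3.09e+08 × exp(-23.58994)
Step 5: k = 3.09e+08 × 5.68878e-11 = 1.7578e-02 s⁻¹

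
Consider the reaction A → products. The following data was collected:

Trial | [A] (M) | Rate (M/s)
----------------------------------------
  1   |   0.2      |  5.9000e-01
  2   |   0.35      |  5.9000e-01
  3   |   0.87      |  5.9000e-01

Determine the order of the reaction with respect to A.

zeroth order (0)

Step 1: Compare trials - when concentration changes, rate stays constant.
Step 2: rate₂/rate₁ = 5.9000e-01/5.9000e-01 = 1
Step 3: [A]₂/[A]₁ = 0.35/0.2 = 1.75
Step 4: Since rate ratio ≈ (conc ratio)^0, the reaction is zeroth order.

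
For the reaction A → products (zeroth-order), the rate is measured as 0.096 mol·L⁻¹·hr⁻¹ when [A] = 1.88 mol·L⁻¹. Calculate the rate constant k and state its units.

0.096 mol·L⁻¹·hr⁻¹

Step 1: For a zeroth-order reaction, rate = k (independent of concentration).
Step 2: k = rate = 0.096 mol·L⁻¹·hr⁻¹.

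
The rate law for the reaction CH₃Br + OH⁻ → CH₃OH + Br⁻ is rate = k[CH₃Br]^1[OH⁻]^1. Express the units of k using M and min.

M⁻¹·min⁻¹

Step 1: Overall order = 1 + 1 = 2.
Step 2: rate has units M·min⁻¹; [CH₃Br]^1[OH⁻]^1 has units M^2.
Step 3: k = rate/([CH₃Br]^1[OH⁻]^1), so units of k = M^(1-2)·min⁻¹ = M⁻¹·min⁻¹.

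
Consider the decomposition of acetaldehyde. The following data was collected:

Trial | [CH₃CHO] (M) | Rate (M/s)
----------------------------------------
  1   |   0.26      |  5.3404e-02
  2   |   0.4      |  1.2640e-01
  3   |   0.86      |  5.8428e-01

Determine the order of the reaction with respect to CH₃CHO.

second order (2)

Step 1: Compare trials to find order n where rate₂/rate₁ = ([CH₃CHO]₂/[CH₃CHO]₁)^n
Step 2: rate₂/rate₁ = 1.2640e-01/5.3404e-02 = 2.367
Step 3: [CH₃CHO]₂/[CH₃CHO]₁ = 0.4/0.26 = 1.538
Step 4: n = ln(2.367)/ln(1.538) = 2.00 ≈ 2
Step 5: The reaction is second order in CH₃CHO.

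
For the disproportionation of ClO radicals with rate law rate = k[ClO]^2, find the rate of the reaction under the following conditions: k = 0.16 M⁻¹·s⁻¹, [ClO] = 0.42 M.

0.02822 M/s

Step 1: Identify the rate law: rate = k[ClO]^2
Step 2: Substitute values: rate = 0.16 × (0.42)^2
Step 3: Calculate: rate = 0.16 × 0.1764 = 0.028224 M/s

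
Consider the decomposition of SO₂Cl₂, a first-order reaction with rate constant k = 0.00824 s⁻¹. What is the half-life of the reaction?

84.12 s

Step 1: For a first-order reaction, t₁/₂ = ln(2)/k
Step 2: t₁/₂ = ln(2)/0.00824
Step 3: t₁/₂ = 0.6931/0.00824 = 84.12 s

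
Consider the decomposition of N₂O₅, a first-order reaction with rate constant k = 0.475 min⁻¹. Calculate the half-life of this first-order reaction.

1.459 min

Step 1: For a first-order reaction, t₁/₂ = ln(2)/k
Step 2: t₁/₂ = ln(2)/0.475
Step 3: t₁/₂ = 0.6931/0.475 = 1.459 min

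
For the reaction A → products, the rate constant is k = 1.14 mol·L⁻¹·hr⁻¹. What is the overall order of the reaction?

zeroth order (0)

Step 1: The units of k for an nth-order reaction are (concentration)^(1-n)·(time)⁻¹.
Step 2: Here k has units mol·L⁻¹·hr⁻¹, so the concentration exponent is 1.
Step 3: 1 - n = 1 ⇒ n = 0. The reaction is zeroth order.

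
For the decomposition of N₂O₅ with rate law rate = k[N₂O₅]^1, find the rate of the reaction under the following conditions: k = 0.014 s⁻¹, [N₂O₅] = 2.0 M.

0.028 M/s

Step 1: Identify the rate law: rate = k[N₂O₅]^1
Step 2: Substitute values: rate = 0.014 × (2.0)^1
Step 3: Calculate: rate = 0.014 × 2 = 0.028 M/s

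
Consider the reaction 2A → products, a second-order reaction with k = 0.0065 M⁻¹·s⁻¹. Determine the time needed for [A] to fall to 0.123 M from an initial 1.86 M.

1168 s

Step 1: For second-order: t = (1/[A] - 1/[A]₀)/k
Step 2: t = (1/0.123 - 1/1.86)/0.0065
Step 3: t = (8.13 - 0.5376)/0.0065
Step 4: t = 7.592/0.0065 = 1168 s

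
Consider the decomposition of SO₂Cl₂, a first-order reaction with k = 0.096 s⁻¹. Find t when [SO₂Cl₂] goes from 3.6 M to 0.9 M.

14.44 s

Step 1: For first-order: t = ln([SO₂Cl₂]₀/[SO₂Cl₂])/k
Step 2: t = ln(3.6/0.9)/0.096
Step 3: t = ln(4)/0.096
Step 4: t = 1.386/0.096 = 14.44 s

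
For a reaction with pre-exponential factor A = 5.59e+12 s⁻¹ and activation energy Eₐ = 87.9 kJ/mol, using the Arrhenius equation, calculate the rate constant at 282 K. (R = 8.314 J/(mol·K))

2.92e-04 s⁻¹

Step 1: Use the Arrhenius equation: k = A × exp(-Eₐ/RT)
Step 2: Convert Eₐ to J/mol: 87.9 kJ/mol = 87900 J/mol
Step 3: Calculate the exponent: -Eₐ/(RT) = -87900/(8.314 × 282) = -37.49123
Step 4: k = 5.59e+12 × exp(-37.49123)
Step 5: k = 5.59e+12 × 5.22114e-17 = 2.9186e-04 s⁻¹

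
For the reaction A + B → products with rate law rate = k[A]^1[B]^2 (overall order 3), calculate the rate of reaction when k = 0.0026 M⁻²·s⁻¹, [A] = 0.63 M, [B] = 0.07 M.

8.026e-06 M/s

Step 1: The rate law is rate = k[A]^1[B]^2, overall order = 1+2 = 3
Step 2: Substitute values: rate = 0.0026 × (0.63)^1 × (0.07)^2
Step 3: rate = 0.0026 × 0.63 × 0.0049 = 8.0262e-06 M/s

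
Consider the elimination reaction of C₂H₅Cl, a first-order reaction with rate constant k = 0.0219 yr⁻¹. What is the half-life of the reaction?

31.65 yr

Step 1: For a first-order reaction, t₁/₂ = ln(2)/k
Step 2: t₁/₂ = ln(2)/0.0219
Step 3: t₁/₂ = 0.6931/0.0219 = 31.65 yr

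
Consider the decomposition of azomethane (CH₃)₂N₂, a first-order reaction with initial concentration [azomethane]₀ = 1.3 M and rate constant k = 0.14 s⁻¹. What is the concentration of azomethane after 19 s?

0.09093 M

Step 1: For a first-order reaction: [azomethane] = [azomethane]₀ × e^(-kt)
Step 2: [azomethane] = 1.3 × e^(-0.14 × 19)
Step 3: [azomethane] = 1.3 × e^(-2.66)
Step 4: [azomethane] = 1.3 × 0.0699482 = 0.09093 M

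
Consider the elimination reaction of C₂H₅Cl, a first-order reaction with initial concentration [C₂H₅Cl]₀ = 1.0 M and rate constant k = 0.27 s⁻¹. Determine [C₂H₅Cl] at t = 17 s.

0.01015 M

Step 1: For a first-order reaction: [C₂H₅Cl] = [C₂H₅Cl]₀ × e^(-kt)
Step 2: [C₂H₅Cl] = 1.0 × e^(-0.27 × 17)
Step 3: [C₂H₅Cl] = 1.0 × e^(-4.59)
Step 4: [C₂H₅Cl] = 1.0 × 0.0101529 = 0.01015 M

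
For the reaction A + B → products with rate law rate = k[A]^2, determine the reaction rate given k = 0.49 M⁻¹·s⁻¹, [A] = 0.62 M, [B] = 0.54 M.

0.1884 M/s

Step 1: The rate law is rate = k[A]^2
Step 2: Note that the rate does not depend on [B] (zero order in B).
Step 3: rate = 0.49 × (0.62)^2 = 0.188356 M/s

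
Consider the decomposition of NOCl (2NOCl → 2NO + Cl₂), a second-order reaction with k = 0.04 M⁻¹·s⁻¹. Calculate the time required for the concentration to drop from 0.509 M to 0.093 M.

219.7 s

Step 1: For second-order: t = (1/[NOCl] - 1/[NOCl]₀)/k
Step 2: t = (1/0.093 - 1/0.509)/0.04
Step 3: t = (10.75 - 1.965)/0.04
Step 4: t = 8.788/0.04 = 219.7 s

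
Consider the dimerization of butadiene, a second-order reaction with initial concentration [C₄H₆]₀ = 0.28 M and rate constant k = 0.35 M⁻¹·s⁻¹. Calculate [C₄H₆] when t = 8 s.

0.157 M

Step 1: For a second-order reaction: 1/[C₄H₆] = 1/[C₄H₆]₀ + kt
Step 2: 1/[C₄H₆] = 1/0.28 + 0.35 × 8
Step 3: 1/[C₄H₆] = 3.571 + 2.8 = 6.371
Step 4: [C₄H₆] = 1/6.371 = 0.157 M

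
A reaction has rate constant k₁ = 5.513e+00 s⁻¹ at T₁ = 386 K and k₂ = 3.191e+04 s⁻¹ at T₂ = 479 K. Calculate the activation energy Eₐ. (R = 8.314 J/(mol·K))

143.2 kJ/mol

Step 1: Use the two-temperature Arrhenius form: ln(k₂/k₁) = -Eₐ/R × (1/T₂ - 1/T₁)
Step 2: ln(k₂/k₁) = ln(3.191e+04/5.513e+00) = ln(5788.14) = 8.66357
Step 3: 1/T₂ - 1/T₁ = 1/479 - 1/386 = -5.029909e-04 K⁻¹
Step 4: Eₐ = -R × ln(k₂/k₁) / (1/T₂ - 1/T₁) = -8.314 × 8.66357 / -5.029909e-04
Step 5: Eₐ = 1.4320e+05 J/mol = 143.2 kJ/mol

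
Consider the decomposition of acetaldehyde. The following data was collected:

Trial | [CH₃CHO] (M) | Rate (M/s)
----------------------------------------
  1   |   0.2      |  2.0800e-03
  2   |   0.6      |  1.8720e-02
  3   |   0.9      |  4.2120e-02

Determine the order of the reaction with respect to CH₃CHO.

second order (2)

Step 1: Compare trials to find order n where rate₂/rate₁ = ([CH₃CHO]₂/[CH₃CHO]₁)^n
Step 2: rate₂/rate₁ = 1.8720e-02/2.0800e-03 = 9
Step 3: [CH₃CHO]₂/[CH₃CHO]₁ = 0.6/0.2 = 3
Step 4: n = ln(9)/ln(3) = 2.00 ≈ 2
Step 5: The reaction is second order in CH₃CHO.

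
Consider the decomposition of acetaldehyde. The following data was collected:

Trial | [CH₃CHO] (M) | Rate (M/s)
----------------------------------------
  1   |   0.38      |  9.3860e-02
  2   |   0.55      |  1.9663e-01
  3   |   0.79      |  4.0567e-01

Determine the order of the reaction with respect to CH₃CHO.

second order (2)

Step 1: Compare trials to find order n where rate₂/rate₁ = ([CH₃CHO]₂/[CH₃CHO]₁)^n
Step 2: rate₂/rate₁ = 1.9663e-01/9.3860e-02 = 2.095
Step 3: [CH₃CHO]₂/[CH₃CHO]₁ = 0.55/0.38 = 1.447
Step 4: n = ln(2.095)/ln(1.447) = 2.00 ≈ 2
Step 5: The reaction is second order in CH₃CHO.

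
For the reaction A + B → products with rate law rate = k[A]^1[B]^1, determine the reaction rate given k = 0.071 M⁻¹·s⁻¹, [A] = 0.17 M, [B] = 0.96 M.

0.01159 M/s

Step 1: The rate law is rate = k[A]^1[B]^1
Step 2: Substitute: rate = 0.071 × (0.17)^1 × (0.96)^1
Step 3: rate = 0.071 × 0.17 × 0.96 = 0.0115872 M/s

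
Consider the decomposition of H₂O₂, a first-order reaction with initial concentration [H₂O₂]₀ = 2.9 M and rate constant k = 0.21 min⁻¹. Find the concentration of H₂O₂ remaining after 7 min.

0.6668 M

Step 1: For a first-order reaction: [H₂O₂] = [H₂O₂]₀ × e^(-kt)
Step 2: [H₂O₂] = 2.9 × e^(-0.21 × 7)
Step 3: [H₂O₂] = 2.9 × e^(-1.47)
Step 4: [H₂O₂] = 2.9 × 0.229925 = 0.6668 M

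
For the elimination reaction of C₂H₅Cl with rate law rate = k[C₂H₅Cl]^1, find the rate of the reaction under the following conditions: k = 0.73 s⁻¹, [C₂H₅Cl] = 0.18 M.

0.1314 M/s

Step 1: Identify the rate law: rate = k[C₂H₅Cl]^1
Step 2: Substitute values: rate = 0.73 × (0.18)^1
Step 3: Calculate: rate = 0.73 × 0.18 = 0.1314 M/s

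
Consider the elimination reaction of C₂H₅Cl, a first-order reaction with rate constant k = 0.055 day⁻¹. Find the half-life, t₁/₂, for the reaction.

12.6 day

Step 1: For a first-order reaction, t₁/₂ = ln(2)/k
Step 2: t₁/₂ = ln(2)/0.055
Step 3: t₁/₂ = 0.6931/0.055 = 12.6 day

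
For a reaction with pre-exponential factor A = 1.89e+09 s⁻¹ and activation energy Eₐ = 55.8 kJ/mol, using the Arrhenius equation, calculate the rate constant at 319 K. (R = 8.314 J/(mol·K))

1.38e+00 s⁻¹

Step 1: Use the Arrhenius equation: k = A × exp(-Eₐ/RT)
Step 2: Convert Eₐ to J/mol: 55.8 kJ/mol = 55800 J/mol
Step 3: Calculate the exponent: -Eₐ/(RT) = -55800/(8.314 × 319) = -21.03941
Step 4: k = 1.89e+09 × exp(-21.03941)
Step 5: k = 1.89e+09 × 7.28954e-10 = 1.3777e+00 s⁻¹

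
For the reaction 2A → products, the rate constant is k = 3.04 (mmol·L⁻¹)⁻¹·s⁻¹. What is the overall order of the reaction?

second order (2)

Step 1: The units of k for an nth-order reaction are (concentration)^(1-n)·(time)⁻¹.
Step 2: Here k has units (mmol·L⁻¹)⁻¹·s⁻¹, so the concentration exponent is -1.
Step 3: 1 - n = -1 ⇒ n = 2. The reaction is second order.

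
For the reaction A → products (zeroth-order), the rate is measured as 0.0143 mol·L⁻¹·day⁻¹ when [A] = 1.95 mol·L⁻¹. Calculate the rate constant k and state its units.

0.0143 mol·L⁻¹·day⁻¹

Step 1: For a zeroth-order reaction, rate = k (independent of concentration).
Step 2: k = rate = 0.0143 mol·L⁻¹·day⁻¹.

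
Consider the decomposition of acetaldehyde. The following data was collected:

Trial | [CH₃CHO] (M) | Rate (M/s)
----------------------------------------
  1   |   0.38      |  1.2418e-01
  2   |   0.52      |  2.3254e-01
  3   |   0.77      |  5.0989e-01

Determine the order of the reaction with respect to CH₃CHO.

second order (2)

Step 1: Compare trials to find order n where rate₂/rate₁ = ([CH₃CHO]₂/[CH₃CHO]₁)^n
Step 2: rate₂/rate₁ = 2.3254e-01/1.2418e-01 = 1.873
Step 3: [CH₃CHO]₂/[CH₃CHO]₁ = 0.52/0.38 = 1.368
Step 4: n = ln(1.873)/ln(1.368) = 2.00 ≈ 2
Step 5: The reaction is second order in CH₃CHO.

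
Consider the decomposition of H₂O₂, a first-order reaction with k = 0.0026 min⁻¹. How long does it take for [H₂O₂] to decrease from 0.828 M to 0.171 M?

606.7 min

Step 1: For first-order: t = ln([H₂O₂]₀/[H₂O₂])/k
Step 2: t = ln(0.828/0.171)/0.0026
Step 3: t = ln(4.842)/0.0026
Step 4: t = 1.577/0.0026 = 606.7 min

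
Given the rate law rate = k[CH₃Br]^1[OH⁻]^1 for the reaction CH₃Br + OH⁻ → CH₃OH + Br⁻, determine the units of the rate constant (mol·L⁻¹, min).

(mol·L⁻¹)⁻¹·min⁻¹

Step 1: Overall order = 1 + 1 = 2.
Step 2: rate has units mol·L⁻¹·min⁻¹; [CH₃Br]^1[OH⁻]^1 has units (mol·L⁻¹)^2.
Step 3: k = rate/([CH₃Br]^1[OH⁻]^1), so units of k = (mol·L⁻¹)^(1-2)·min⁻¹ = (mol·L⁻¹)⁻¹·min⁻¹.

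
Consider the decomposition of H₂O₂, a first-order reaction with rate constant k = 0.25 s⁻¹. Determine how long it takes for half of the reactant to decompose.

2.773 s

Step 1: For a first-order reaction, t₁/₂ = ln(2)/k
Step 2: t₁/₂ = ln(2)/0.25
Step 3: t₁/₂ = 0.6931/0.25 = 2.773 s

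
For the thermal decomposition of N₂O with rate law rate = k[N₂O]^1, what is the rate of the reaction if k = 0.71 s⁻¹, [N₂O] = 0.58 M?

0.4118 M/s

Step 1: Identify the rate law: rate = k[N₂O]^1
Step 2: Substitute values: rate = 0.71 × (0.58)^1
Step 3: Calculate: rate = 0.71 × 0.58 = 0.4118 M/s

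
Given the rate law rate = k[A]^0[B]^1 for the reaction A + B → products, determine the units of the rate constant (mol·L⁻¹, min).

min⁻¹

Step 1: Overall order = 0 + 1 = 1.
Step 2: rate has units mol·L⁻¹·min⁻¹; [A]^0[B]^1 has units (mol·L⁻¹)^1.
Step 3: k = rate/([A]^0[B]^1), so units of k = (mol·L⁻¹)^(1-1)·min⁻¹ = min⁻¹.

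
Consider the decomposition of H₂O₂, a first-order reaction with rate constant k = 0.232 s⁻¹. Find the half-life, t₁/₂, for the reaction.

2.988 s

Step 1: For a first-order reaction, t₁/₂ = ln(2)/k
Step 2: t₁/₂ = ln(2)/0.232
Step 3: t₁/₂ = 0.6931/0.232 = 2.988 s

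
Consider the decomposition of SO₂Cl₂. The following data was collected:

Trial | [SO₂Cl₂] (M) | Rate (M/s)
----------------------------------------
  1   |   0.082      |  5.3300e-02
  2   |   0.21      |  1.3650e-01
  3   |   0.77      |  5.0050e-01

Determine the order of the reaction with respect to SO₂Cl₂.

first order (1)

Step 1: Compare trials to find order n where rate₂/rate₁ = ([SO₂Cl₂]₂/[SO₂Cl₂]₁)^n
Step 2: rate₂/rate₁ = 1.3650e-01/5.3300e-02 = 2.561
Step 3: [SO₂Cl₂]₂/[SO₂Cl₂]₁ = 0.21/0.082 = 2.561
Step 4: n = ln(2.561)/ln(2.561) = 1.00 ≈ 1
Step 5: The reaction is first order in SO₂Cl₂.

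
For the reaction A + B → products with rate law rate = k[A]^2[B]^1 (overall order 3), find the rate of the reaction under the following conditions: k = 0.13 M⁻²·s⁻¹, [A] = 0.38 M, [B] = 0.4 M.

0.007509 M/s

Step 1: The rate law is rate = k[A]^2[B]^1, overall order = 2+1 = 3
Step 2: Substitute values: rate = 0.13 × (0.38)^2 × (0.4)^1
Step 3: rate = 0.13 × 0.1444 × 0.4 = 0.0075088 M/s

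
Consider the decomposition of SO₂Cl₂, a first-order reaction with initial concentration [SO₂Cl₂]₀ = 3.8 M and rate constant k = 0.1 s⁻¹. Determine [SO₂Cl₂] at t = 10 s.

1.398 M

Step 1: For a first-order reaction: [SO₂Cl₂] = [SO₂Cl₂]₀ × e^(-kt)
Step 2: [SO₂Cl₂] = 3.8 × e^(-0.1 × 10)
Step 3: [SO₂Cl₂] = 3.8 × e^(-1)
Step 4: [SO₂Cl₂] = 3.8 × 0.367879 = 1.398 M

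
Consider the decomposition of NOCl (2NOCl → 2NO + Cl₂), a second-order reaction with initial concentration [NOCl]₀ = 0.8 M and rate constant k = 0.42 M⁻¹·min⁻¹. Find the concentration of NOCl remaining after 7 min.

0.2387 M

Step 1: For a second-order reaction: 1/[NOCl] = 1/[NOCl]₀ + kt
Step 2: 1/[NOCl] = 1/0.8 + 0.42 × 7
Step 3: 1/[NOCl] = 1.25 + 2.94 = 4.19
Step 4: [NOCl] = 1/4.19 = 0.2387 M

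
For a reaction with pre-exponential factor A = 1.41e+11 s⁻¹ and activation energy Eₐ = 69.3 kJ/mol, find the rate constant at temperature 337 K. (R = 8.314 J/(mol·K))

2.56e+00 s⁻¹

Step 1: Use the Arrhenius equation: k = A × exp(-Eₐ/RT)
Step 2: Convert Eₐ to J/mol: 69.3 kJ/mol = 69300 J/mol
Step 3: Calculate the exponent: -Eₐ/(RT) = -69300/(8.314 × 337) = -24.73394
Step 4: k = 1.41e+11 × exp(-24.73394)
Step 5: k = 1.41e+11 × 1.81212e-11 = 2.5551e+00 s⁻¹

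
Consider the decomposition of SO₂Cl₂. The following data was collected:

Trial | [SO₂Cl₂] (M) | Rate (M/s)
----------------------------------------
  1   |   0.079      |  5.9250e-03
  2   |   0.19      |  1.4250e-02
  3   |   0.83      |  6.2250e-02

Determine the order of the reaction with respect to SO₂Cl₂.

first order (1)

Step 1: Compare trials to find order n where rate₂/rate₁ = ([SO₂Cl₂]₂/[SO₂Cl₂]₁)^n
Step 2: rate₂/rate₁ = 1.4250e-02/5.9250e-03 = 2.405
Step 3: [SO₂Cl₂]₂/[SO₂Cl₂]₁ = 0.19/0.079 = 2.405
Step 4: n = ln(2.405)/ln(2.405) = 1.00 ≈ 1
Step 5: The reaction is first order in SO₂Cl₂.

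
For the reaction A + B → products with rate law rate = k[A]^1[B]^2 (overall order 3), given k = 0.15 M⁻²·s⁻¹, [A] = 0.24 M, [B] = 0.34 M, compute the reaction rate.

0.004162 M/s

Step 1: The rate law is rate = k[A]^1[B]^2, overall order = 1+2 = 3
Step 2: Substitute values: rate = 0.15 × (0.24)^1 × (0.34)^2
Step 3: rate = 0.15 × 0.24 × 0.1156 = 0.0041616 M/s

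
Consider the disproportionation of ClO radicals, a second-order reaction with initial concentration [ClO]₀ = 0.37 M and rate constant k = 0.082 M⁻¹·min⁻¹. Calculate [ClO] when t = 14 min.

0.2597 M

Step 1: For a second-order reaction: 1/[ClO] = 1/[ClO]₀ + kt
Step 2: 1/[ClO] = 1/0.37 + 0.082 × 14
Step 3: 1/[ClO] = 2.703 + 1.148 = 3.851
Step 4: [ClO] = 1/3.851 = 0.2597 M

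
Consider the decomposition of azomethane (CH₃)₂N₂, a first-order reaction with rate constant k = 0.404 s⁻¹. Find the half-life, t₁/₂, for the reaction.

1.716 s

Step 1: For a first-order reaction, t₁/₂ = ln(2)/k
Step 2: t₁/₂ = ln(2)/0.404
Step 3: t₁/₂ = 0.6931/0.404 = 1.716 s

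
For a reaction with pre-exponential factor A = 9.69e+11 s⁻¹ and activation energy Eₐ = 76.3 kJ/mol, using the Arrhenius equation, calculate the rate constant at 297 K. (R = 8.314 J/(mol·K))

3.69e-02 s⁻¹

Step 1: Use the Arrhenius equation: k = A × exp(-Eₐ/RT)
Step 2: Convert Eₐ to J/mol: 76.3 kJ/mol = 76300 J/mol
Step 3: Calculate the exponent: -Eₐ/(RT) = -76300/(8.314 × 297) = -30.89997
Step 4: k = 9.69e+11 × exp(-30.89997)
Step 5: k = 9.69e+11 × 3.80464e-14 = 3.6867e-02 s⁻¹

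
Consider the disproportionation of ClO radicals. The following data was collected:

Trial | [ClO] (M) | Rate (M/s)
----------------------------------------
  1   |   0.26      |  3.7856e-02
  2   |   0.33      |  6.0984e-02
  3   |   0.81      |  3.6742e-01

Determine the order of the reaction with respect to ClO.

second order (2)

Step 1: Compare trials to find order n where rate₂/rate₁ = ([ClO]₂/[ClO]₁)^n
Step 2: rate₂/rate₁ = 6.0984e-02/3.7856e-02 = 1.611
Step 3: [ClO]₂/[ClO]₁ = 0.33/0.26 = 1.269
Step 4: n = ln(1.611)/ln(1.269) = 2.00 ≈ 2
Step 5: The reaction is second order in ClO.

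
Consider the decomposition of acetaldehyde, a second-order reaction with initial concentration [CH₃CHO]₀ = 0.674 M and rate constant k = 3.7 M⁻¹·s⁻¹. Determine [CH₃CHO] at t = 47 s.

0.005702 M

Step 1: For a second-order reaction: 1/[CH₃CHO] = 1/[CH₃CHO]₀ + kt
Step 2: 1/[CH₃CHO] = 1/0.674 + 3.7 × 47
Step 3: 1/[CH₃CHO] = 1.484 + 173.9 = 175.4
Step 4: [CH₃CHO] = 1/175.4 = 0.005702 M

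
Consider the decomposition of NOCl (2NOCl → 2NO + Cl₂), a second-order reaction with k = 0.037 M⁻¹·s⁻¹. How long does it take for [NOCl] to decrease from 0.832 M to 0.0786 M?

311.4 s

Step 1: For second-order: t = (1/[NOCl] - 1/[NOCl]₀)/k
Step 2: t = (1/0.0786 - 1/0.832)/0.037
Step 3: t = (12.72 - 1.202)/0.037
Step 4: t = 11.52/0.037 = 311.4 s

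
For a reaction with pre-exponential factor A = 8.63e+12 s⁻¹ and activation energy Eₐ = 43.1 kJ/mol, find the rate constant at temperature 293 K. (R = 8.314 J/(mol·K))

1.79e+05 s⁻¹

Step 1: Use the Arrhenius equation: k = A × exp(-Eₐ/RT)
Step 2: Convert Eₐ to J/mol: 43.1 kJ/mol = 43100 J/mol
Step 3: Calculate the exponent: -Eₐ/(RT) = -43100/(8.314 × 293) = -17.69292
Step 4: k = 8.63e+12 × exp(-17.69292)
Step 5: k = 8.63e+12 × 2.07044e-08 = 1.7868e+05 s⁻¹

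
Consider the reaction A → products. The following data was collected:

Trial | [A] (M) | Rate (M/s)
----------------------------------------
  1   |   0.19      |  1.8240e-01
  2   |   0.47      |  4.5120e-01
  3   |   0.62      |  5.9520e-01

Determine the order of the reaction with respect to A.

first order (1)

Step 1: Compare trials to find order n where rate₂/rate₁ = ([A]₂/[A]₁)^n
Step 2: rate₂/rate₁ = 4.5120e-01/1.8240e-01 = 2.474
Step 3: [A]₂/[A]₁ = 0.47/0.19 = 2.474
Step 4: n = ln(2.474)/ln(2.474) = 1.00 ≈ 1
Step 5: The reaction is first order in A.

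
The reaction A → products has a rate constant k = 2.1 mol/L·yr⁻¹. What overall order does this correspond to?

zeroth order (0)

Step 1: The units of k for an nth-order reaction are (concentration)^(1-n)·(time)⁻¹.
Step 2: Here k has units mol/L·yr⁻¹, so the concentration exponent is 1.
Step 3: 1 - n = 1 ⇒ n = 0. The reaction is zeroth order.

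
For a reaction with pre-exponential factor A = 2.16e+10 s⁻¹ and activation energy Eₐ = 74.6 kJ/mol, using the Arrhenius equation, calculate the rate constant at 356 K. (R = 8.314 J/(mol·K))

2.44e-01 s⁻¹

Step 1: Use the Arrhenius equation: k = A × exp(-Eₐ/RT)
Step 2: Convert Eₐ to J/mol: 74.6 kJ/mol = 74600 J/mol
Step 3: Calculate the exponent: -Eₐ/(RT) = -74600/(8.314 × 356) = -25.20454
Step 4: k = 2.16e+10 × exp(-25.20454)
Step 5: k = 2.16e+10 × 1.13190e-11 = 2.4449e-01 s⁻¹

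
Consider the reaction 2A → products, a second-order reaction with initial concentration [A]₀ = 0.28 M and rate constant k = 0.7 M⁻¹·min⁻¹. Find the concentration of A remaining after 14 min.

0.07479 M

Step 1: For a second-order reaction: 1/[A] = 1/[A]₀ + kt
Step 2: 1/[A] = 1/0.28 + 0.7 × 14
Step 3: 1/[A] = 3.571 + 9.8 = 13.37
Step 4: [A] = 1/13.37 = 0.07479 M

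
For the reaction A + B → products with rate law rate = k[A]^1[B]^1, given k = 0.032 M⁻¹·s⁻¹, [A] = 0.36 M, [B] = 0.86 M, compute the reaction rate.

0.009907 M/s

Step 1: The rate law is rate = k[A]^1[B]^1
Step 2: Substitute: rate = 0.032 × (0.36)^1 × (0.86)^1
Step 3: rate = 0.032 × 0.36 × 0.86 = 0.0099072 M/s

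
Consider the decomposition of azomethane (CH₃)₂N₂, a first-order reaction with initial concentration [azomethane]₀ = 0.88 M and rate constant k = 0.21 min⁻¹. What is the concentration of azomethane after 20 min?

0.0132 M

Step 1: For a first-order reaction: [azomethane] = [azomethane]₀ × e^(-kt)
Step 2: [azomethane] = 0.88 × e^(-0.21 × 20)
Step 3: [azomethane] = 0.88 × e^(-4.2)
Step 4: [azomethane] = 0.88 × 0.0149956 = 0.0132 M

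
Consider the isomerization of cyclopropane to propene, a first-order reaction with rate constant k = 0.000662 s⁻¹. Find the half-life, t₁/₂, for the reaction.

1047 s

Step 1: For a first-order reaction, t₁/₂ = ln(2)/k
Step 2: t₁/₂ = ln(2)/0.000662
Step 3: t₁/₂ = 0.6931/0.000662 = 1047 s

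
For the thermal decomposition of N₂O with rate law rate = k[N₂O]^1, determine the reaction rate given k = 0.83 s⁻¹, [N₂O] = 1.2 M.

0.996 M/s

Step 1: Identify the rate law: rate = k[N₂O]^1
Step 2: Substitute values: rate = 0.83 × (1.2)^1
Step 3: Calculate: rate = 0.83 × 1.2 = 0.996 M/s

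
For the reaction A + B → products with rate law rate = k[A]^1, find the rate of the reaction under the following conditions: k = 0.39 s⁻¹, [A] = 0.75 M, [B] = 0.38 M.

0.2925 M/s

Step 1: The rate law is rate = k[A]^1
Step 2: Note that the rate does not depend on [B] (zero order in B).
Step 3: rate = 0.39 × (0.75)^1 = 0.2925 M/s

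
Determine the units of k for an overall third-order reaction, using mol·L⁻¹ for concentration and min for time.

(mol·L⁻¹)⁻²·min⁻¹

Step 1: For overall order n, rate = k × (concentration)^n.
Step 2: Rate has units mol·L⁻¹·min⁻¹; concentration term has units (mol·L⁻¹)^3.
Step 3: k = rate / (concentration)^n, so units of k = (mol·L⁻¹)^(1-3)·min⁻¹ = (mol·L⁻¹)⁻²·min⁻¹.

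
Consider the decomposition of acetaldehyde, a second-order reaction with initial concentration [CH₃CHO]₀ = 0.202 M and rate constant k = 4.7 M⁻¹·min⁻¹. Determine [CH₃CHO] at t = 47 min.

0.004428 M

Step 1: For a second-order reaction: 1/[CH₃CHO] = 1/[CH₃CHO]₀ + kt
Step 2: 1/[CH₃CHO] = 1/0.202 + 4.7 × 47
Step 3: 1/[CH₃CHO] = 4.95 + 220.9 = 225.9
Step 4: [CH₃CHO] = 1/225.9 = 0.004428 M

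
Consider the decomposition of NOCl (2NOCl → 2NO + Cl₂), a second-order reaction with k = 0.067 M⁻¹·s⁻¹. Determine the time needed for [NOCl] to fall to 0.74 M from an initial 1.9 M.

12.31 s

Step 1: For second-order: t = (1/[NOCl] - 1/[NOCl]₀)/k
Step 2: t = (1/0.74 - 1/1.9)/0.067
Step 3: t = (1.351 - 0.5263)/0.067
Step 4: t = 0.825/0.067 = 12.31 s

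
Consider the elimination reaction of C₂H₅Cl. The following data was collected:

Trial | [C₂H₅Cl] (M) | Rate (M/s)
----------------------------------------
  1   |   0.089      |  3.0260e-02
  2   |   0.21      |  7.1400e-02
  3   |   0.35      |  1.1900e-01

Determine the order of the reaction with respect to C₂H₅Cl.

first order (1)

Step 1: Compare trials to find order n where rate₂/rate₁ = ([C₂H₅Cl]₂/[C₂H₅Cl]₁)^n
Step 2: rate₂/rate₁ = 7.1400e-02/3.0260e-02 = 2.36
Step 3: [C₂H₅Cl]₂/[C₂H₅Cl]₁ = 0.21/0.089 = 2.36
Step 4: n = ln(2.36)/ln(2.36) = 1.00 ≈ 1
Step 5: The reaction is first order in C₂H₅Cl.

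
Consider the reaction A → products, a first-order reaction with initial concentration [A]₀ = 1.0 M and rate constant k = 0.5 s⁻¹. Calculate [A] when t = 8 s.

0.01832 M

Step 1: For a first-order reaction: [A] = [A]₀ × e^(-kt)
Step 2: [A] = 1.0 × e^(-0.5 × 8)
Step 3: [A] = 1.0 × e^(-4)
Step 4: [A] = 1.0 × 0.0183156 = 0.01832 M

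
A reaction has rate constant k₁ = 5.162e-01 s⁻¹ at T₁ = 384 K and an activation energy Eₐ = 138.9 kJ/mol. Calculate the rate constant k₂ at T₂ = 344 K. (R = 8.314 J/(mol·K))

3.279e-03 s⁻¹

Step 1: Use the two-temperature Arrhenius form: ln(k₂/k₁) = -Eₐ/R × (1/T₂ - 1/T₁)
Step 2: Convert Eₐ to J/mol: 138.9 kJ/mol = 138900 J/mol
Step 3: 1/T₂ - 1/T₁ = 1/344 - 1/384 = 3.028101e-04 K⁻¹
Step 4: ln(k₂/k₁) = -138900/8.314 × 3.028101e-04 = -5.05898
Step 5: k₂ = k₁ × exp(-5.05898) = 5.162e-01 × 6.35204e-03 = 3.279e-03 s⁻¹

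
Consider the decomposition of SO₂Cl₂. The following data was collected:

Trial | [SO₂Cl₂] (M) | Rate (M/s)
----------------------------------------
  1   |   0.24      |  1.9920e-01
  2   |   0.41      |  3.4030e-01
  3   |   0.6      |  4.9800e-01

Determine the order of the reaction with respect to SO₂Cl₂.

first order (1)

Step 1: Compare trials to find order n where rate₂/rate₁ = ([SO₂Cl₂]₂/[SO₂Cl₂]₁)^n
Step 2: rate₂/rate₁ = 3.4030e-01/1.9920e-01 = 1.708
Step 3: [SO₂Cl₂]₂/[SO₂Cl₂]₁ = 0.41/0.24 = 1.708
Step 4: n = ln(1.708)/ln(1.708) = 1.00 ≈ 1
Step 5: The reaction is first order in SO₂Cl₂.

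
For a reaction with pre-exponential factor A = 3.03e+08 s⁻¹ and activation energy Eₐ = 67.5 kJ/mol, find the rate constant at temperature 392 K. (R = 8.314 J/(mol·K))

3.07e-01 s⁻¹

Step 1: Use the Arrhenius equation: k = A × exp(-Eₐ/RT)
Step 2: Convert Eₐ to J/mol: 67.5 kJ/mol = 67500 J/mol
Step 3: Calculate the exponent: -Eₐ/(RT) = -67500/(8.314 × 392) = -20.71132
Step 4: k = 3.03e+08 × exp(-20.71132)
Step 5: k = 3.03e+08 × 1.01202e-09 = 3.0664e-01 s⁻¹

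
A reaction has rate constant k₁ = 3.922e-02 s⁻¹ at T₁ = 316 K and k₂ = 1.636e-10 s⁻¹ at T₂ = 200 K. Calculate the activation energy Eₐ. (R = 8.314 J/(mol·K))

87.4 kJ/mol

Step 1: Use the two-temperature Arrhenius form: ln(k₂/k₁) = -Eₐ/R × (1/T₂ - 1/T₁)
Step 2: ln(k₂/k₁) = ln(1.636e-10/3.922e-02) = ln(4.17134e-09) = -19.295
Step 3: 1/T₂ - 1/T₁ = 1/200 - 1/316 = 1.835443e-03 K⁻¹
Step 4: Eₐ = -R × ln(k₂/k₁) / (1/T₂ - 1/T₁) = -8.314 × -19.295 / 1.835443e-03
Step 5: Eₐ = 8.7401e+04 J/mol = 87.4 kJ/mol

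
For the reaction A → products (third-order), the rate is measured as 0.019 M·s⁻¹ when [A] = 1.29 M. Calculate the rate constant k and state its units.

0.008851 M⁻²·s⁻¹

Step 1: rate = k[A]^3, so k = rate / [A]^3.
Step 2: k = 0.019 / (1.29)^3 = 0.019 / 2.147.
Step 3: k = 0.008851 M⁻²·s⁻¹.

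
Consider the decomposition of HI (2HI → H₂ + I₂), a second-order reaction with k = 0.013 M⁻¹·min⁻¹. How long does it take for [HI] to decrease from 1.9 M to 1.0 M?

36.44 min

Step 1: For second-order: t = (1/[HI] - 1/[HI]₀)/k
Step 2: t = (1/1.0 - 1/1.9)/0.013
Step 3: t = (1 - 0.5263)/0.013
Step 4: t = 0.4737/0.013 = 36.44 min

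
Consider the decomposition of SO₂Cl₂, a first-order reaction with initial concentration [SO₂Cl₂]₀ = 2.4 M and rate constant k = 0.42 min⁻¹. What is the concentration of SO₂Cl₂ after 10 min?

0.03599 M

Step 1: For a first-order reaction: [SO₂Cl₂] = [SO₂Cl₂]₀ × e^(-kt)
Step 2: [SO₂Cl₂] = 2.4 × e^(-0.42 × 10)
Step 3: [SO₂Cl₂] = 2.4 × e^(-4.2)
Step 4: [SO₂Cl₂] = 2.4 × 0.0149956 = 0.03599 M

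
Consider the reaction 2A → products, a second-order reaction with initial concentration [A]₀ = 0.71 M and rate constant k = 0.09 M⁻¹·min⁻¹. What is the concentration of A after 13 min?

0.3878 M

Step 1: For a second-order reaction: 1/[A] = 1/[A]₀ + kt
Step 2: 1/[A] = 1/0.71 + 0.09 × 13
Step 3: 1/[A] = 1.408 + 1.17 = 2.578
Step 4: [A] = 1/2.578 = 0.3878 M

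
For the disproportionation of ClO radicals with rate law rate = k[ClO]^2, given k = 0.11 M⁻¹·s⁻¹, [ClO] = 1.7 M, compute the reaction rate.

0.3179 M/s

Step 1: Identify the rate law: rate = k[ClO]^2
Step 2: Substitute values: rate = 0.11 × (1.7)^2
Step 3: Calculate: rate = 0.11 × 2.89 = 0.3179 M/s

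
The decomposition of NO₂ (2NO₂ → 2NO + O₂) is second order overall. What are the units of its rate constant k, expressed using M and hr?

M⁻¹·hr⁻¹

Step 1: For overall order n, rate = k × (concentration)^n.
Step 2: Rate has units M·hr⁻¹; concentration term has units M^2.
Step 3: k = rate / (concentration)^n, so units of k = M^(1-2)·hr⁻¹ = M⁻¹·hr⁻¹.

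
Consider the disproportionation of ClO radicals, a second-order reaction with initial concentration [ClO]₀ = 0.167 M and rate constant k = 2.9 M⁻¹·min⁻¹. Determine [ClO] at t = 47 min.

0.007028 M

Step 1: For a second-order reaction: 1/[ClO] = 1/[ClO]₀ + kt
Step 2: 1/[ClO] = 1/0.167 + 2.9 × 47
Step 3: 1/[ClO] = 5.988 + 136.3 = 142.3
Step 4: [ClO] = 1/142.3 = 0.007028 M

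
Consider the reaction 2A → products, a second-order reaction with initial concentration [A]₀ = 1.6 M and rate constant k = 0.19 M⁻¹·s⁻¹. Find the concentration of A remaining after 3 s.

0.8368 M

Step 1: For a second-order reaction: 1/[A] = 1/[A]₀ + kt
Step 2: 1/[A] = 1/1.6 + 0.19 × 3
Step 3: 1/[A] = 0.625 + 0.57 = 1.195
Step 4: [A] = 1/1.195 = 0.8368 M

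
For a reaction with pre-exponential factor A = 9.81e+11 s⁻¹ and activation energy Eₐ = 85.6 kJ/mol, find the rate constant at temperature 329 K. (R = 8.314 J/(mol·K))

2.52e-02 s⁻¹

Step 1: Use the Arrhenius equation: k = A × exp(-Eₐ/RT)
Step 2: Convert Eₐ to J/mol: 85.6 kJ/mol = 85600 J/mol
Step 3: Calculate the exponent: -Eₐ/(RT) = -85600/(8.314 × 329) = -31.29449
Step 4: k = 9.81e+11 × exp(-31.29449)
Step 5: k = 9.81e+11 × 2.56434e-14 = 2.5156e-02 s⁻¹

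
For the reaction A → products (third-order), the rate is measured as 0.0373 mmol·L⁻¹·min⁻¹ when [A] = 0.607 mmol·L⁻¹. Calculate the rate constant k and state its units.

0.1668 (mmol·L⁻¹)⁻²·min⁻¹

Step 1: rate = k[A]^3, so k = rate / [A]^3.
Step 2: k = 0.0373 / (0.607)^3 = 0.0373 / 0.2236.
Step 3: k = 0.1668 (mmol·L⁻¹)⁻²·min⁻¹.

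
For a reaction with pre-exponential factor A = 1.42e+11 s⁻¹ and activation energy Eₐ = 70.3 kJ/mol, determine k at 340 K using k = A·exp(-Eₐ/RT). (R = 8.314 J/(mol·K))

2.25e+00 s⁻¹

Step 1: Use the Arrhenius equation: k = A × exp(-Eₐ/RT)
Step 2: Convert Eₐ to J/mol: 70.3 kJ/mol = 70300 J/mol
Step 3: Calculate the exponent: -Eₐ/(RT) = -70300/(8.314 × 340) = -24.86946
Step 4: k = 1.42e+11 × exp(-24.86946)
Step 5: k = 1.42e+11 × 1.58245e-11 = 2.2471e+00 s⁻¹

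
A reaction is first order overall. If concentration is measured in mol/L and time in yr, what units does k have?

yr⁻¹

Step 1: For overall order n, rate = k × (concentration)^n.
Step 2: Rate has units mol/L·yr⁻¹; concentration term has units (mol/L)^1.
Step 3: k = rate / (concentration)^n, so units of k = (mol/L)^(1-1)·yr⁻¹ = yr⁻¹.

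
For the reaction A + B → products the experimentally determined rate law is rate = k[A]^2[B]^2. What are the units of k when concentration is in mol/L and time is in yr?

(mol/L)⁻³·yr⁻¹

Step 1: Overall order = 2 + 2 = 4.
Step 2: rate has units mol/L·yr⁻¹; [A]^2[B]^2 has units (mol/L)^4.
Step 3: k = rate/([A]^2[B]^2), so units of k = (mol/L)^(1-4)·yr⁻¹ = (mol/L)⁻³·yr⁻¹.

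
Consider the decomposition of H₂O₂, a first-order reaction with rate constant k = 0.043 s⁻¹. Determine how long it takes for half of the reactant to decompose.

16.12 s

Step 1: For a first-order reaction, t₁/₂ = ln(2)/k
Step 2: t₁/₂ = ln(2)/0.043
Step 3: t₁/₂ = 0.6931/0.043 = 16.12 s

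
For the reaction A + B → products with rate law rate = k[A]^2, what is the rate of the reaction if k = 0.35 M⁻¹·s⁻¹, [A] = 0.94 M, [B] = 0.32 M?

0.3093 M/s

Step 1: The rate law is rate = k[A]^2
Step 2: Note that the rate does not depend on [B] (zero order in B).
Step 3: rate = 0.35 × (0.94)^2 = 0.30926 M/s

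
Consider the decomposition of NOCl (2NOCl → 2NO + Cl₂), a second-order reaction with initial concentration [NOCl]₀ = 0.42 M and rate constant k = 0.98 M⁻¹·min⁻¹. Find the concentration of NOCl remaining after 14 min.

0.06211 M

Step 1: For a second-order reaction: 1/[NOCl] = 1/[NOCl]₀ + kt
Step 2: 1/[NOCl] = 1/0.42 + 0.98 × 14
Step 3: 1/[NOCl] = 2.381 + 13.72 = 16.1
Step 4: [NOCl] = 1/16.1 = 0.06211 M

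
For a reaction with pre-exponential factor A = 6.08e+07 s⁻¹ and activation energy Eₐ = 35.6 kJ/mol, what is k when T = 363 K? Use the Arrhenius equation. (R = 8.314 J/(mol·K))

4.58e+02 s⁻¹

Step 1: Use the Arrhenius equation: k = A × exp(-Eₐ/RT)
Step 2: Convert Eₐ to J/mol: 35.6 kJ/mol = 35600 J/mol
Step 3: Calculate the exponent: -Eₐ/(RT) = -35600/(8.314 × 363) = -11.79596
Step 4: k = 6.08e+07 × exp(-11.79596)
Step 5: k = 6.08e+07 × 7.53494e-06 = 4.5812e+02 s⁻¹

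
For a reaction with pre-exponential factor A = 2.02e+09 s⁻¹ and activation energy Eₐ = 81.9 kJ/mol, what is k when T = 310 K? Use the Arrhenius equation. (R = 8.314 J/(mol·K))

3.20e-05 s⁻¹

Step 1: Use the Arrhenius equation: k = A × exp(-Eₐ/RT)
Step 2: Convert Eₐ to J/mol: 81.9 kJ/mol = 81900 J/mol
Step 3: Calculate the exponent: -Eₐ/(RT) = -81900/(8.314 × 310) = -31.77695
Step 4: k = 2.02e+09 × exp(-31.77695)
Step 5: k = 2.02e+09 × 1.58287e-14 = 3.1974e-05 s⁻¹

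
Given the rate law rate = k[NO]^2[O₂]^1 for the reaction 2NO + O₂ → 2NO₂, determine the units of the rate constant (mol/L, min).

(mol/L)⁻²·min⁻¹

Step 1: Overall order = 2 + 1 = 3.
Step 2: rate has units mol/L·min⁻¹; [NO]^2[O₂]^1 has units (mol/L)^3.
Step 3: k = rate/([NO]^2[O₂]^1), so units of k = (mol/L)^(1-3)·min⁻¹ = (mol/L)⁻²·min⁻¹.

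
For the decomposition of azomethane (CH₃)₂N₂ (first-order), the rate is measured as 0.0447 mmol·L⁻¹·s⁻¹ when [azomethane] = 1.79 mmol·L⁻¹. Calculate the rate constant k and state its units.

0.02497 s⁻¹

Step 1: rate = k[azomethane]^1, so k = rate / [azomethane]^1.
Step 2: k = 0.0447 / (1.79)^1 = 0.0447 / 1.79.
Step 3: k = 0.02497 s⁻¹.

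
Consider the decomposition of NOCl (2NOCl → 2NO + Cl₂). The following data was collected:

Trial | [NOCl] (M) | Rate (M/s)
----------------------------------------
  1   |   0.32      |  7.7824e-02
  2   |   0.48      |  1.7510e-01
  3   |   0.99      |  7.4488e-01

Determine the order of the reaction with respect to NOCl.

second order (2)

Step 1: Compare trials to find order n where rate₂/rate₁ = ([NOCl]₂/[NOCl]₁)^n
Step 2: rate₂/rate₁ = 1.7510e-01/7.7824e-02 = 2.25
Step 3: [NOCl]₂/[NOCl]₁ = 0.48/0.32 = 1.5
Step 4: n = ln(2.25)/ln(1.5) = 2.00 ≈ 2
Step 5: The reaction is second order in NOCl.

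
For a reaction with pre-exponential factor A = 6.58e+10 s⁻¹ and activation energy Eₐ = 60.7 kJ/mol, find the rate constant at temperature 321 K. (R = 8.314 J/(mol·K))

8.72e+00 s⁻¹

Step 1: Use the Arrhenius equation: k = A × exp(-Eₐ/RT)
Step 2: Convert Eₐ to J/mol: 60.7 kJ/mol = 60700 J/mol
Step 3: Calculate the exponent: -Eₐ/(RT) = -60700/(8.314 × 321) = -22.74436
Step 4: k = 6.58e+10 × exp(-22.74436)
Step 5: k = 6.58e+10 × 1.32510e-10 = 8.7192e+00 s⁻¹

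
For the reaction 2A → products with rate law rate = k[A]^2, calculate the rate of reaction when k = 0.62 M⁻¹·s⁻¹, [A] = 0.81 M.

0.4068 M/s

Step 1: Identify the rate law: rate = k[A]^2
Step 2: Substitute values: rate = 0.62 × (0.81)^2
Step 3: Calculate: rate = 0.62 × 0.6561 = 0.406782 M/s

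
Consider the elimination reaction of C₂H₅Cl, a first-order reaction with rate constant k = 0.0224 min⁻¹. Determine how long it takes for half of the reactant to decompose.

30.94 min

Step 1: For a first-order reaction, t₁/₂ = ln(2)/k
Step 2: t₁/₂ = ln(2)/0.0224
Step 3: t₁/₂ = 0.6931/0.0224 = 30.94 min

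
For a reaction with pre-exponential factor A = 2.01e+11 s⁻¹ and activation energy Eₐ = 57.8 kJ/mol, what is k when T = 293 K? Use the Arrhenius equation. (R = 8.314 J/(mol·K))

9.97e+00 s⁻¹

Step 1: Use the Arrhenius equation: k = A × exp(-Eₐ/RT)
Step 2: Convert Eₐ to J/mol: 57.8 kJ/mol = 57800 J/mol
Step 3: Calculate the exponent: -Eₐ/(RT) = -57800/(8.314 × 293) = -23.72740
Step 4: k = 2.01e+11 × exp(-23.72740)
Step 5: k = 2.01e+11 × 4.95817e-11 = 9.9659e+00 s⁻¹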